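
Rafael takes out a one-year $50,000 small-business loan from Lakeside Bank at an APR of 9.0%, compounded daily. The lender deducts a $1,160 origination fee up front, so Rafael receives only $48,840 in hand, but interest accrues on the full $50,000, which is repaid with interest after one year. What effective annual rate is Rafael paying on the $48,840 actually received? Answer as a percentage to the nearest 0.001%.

Amount owed after one year: 50,000 × (1 + 0.090/365)^365 = 50,000 × 1.094162 = $54,708.11.
Effective rate on net proceeds: 54,708.11 / 48,840 − 1 = 0.120150 = 12.015%.

12.015%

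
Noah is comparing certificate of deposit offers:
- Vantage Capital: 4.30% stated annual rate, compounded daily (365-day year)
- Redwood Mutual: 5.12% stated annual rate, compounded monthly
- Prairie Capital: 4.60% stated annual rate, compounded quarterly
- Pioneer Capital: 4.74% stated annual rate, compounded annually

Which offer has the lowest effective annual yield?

Vantage Capital: (1 + 0.0430/365)^365 − 1 = 4.394%
Redwood Mutual: (1 + 0.0512/12)^12 − 1 = 5.242%
Prairie Capital: (1 + 0.0460/4)^4 − 1 = 4.680%
Pioneer Capital: compounded annually, EAR = 4.740%
The lowest effective annual rate is Vantage Capital at 4.394%.

Vantage Capital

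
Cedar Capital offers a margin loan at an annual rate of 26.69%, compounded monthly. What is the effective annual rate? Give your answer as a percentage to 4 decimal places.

EAR = (1 + 0.2669/12)^12 − 1.
= 1.302096 − 1 = 30.2096%.

30.2096%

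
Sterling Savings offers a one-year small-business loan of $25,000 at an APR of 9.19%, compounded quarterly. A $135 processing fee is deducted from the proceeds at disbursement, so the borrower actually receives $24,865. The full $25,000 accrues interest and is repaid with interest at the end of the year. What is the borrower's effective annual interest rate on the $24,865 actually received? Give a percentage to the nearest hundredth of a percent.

Amount owed after one year: 25,000 × (1 + 0.0919/4)^4 = 25,000 × 1.095116 = $27,377.90.
Effective rate on net proceeds: 27,377.90 / 24,865 − 1 = 0.101062 = 10.11%.

10.11%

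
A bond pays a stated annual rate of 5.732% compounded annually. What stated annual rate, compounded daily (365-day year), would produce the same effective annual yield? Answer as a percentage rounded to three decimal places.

Compounded annually, EAR = nominal = 0.057320.
Solve (1 + r/365)^365 = 1.057320: r/365 = 1.057320^(1/365) − 1 = 0.000153, so r = 0.055742 = 5.574%.

5.574%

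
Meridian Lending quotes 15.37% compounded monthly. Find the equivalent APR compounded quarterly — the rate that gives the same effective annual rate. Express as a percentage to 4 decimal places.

15.5677%

EAR = (1 + 0.1537/12)^12 − 1 = 0.165003.
Solve (1 + r/4)^4 = 1.165003: r/4 = 1.165003^(1/4) − 1 = 0.038919, so r = 0.155677 = 15.5677%.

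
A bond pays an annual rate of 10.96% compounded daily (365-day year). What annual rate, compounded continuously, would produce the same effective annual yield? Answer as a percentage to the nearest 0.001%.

10.958%

EAR = (1 + 0.1096/365)^365 − 1 = 0.115813.
Equivalent continuous rate: r = ln(1 + 0.115813) = 0.109584 = 10.958%.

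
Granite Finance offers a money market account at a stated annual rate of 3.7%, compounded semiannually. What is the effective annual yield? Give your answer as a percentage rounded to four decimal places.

EAR = (1 + 0.037/2)^2 − 1.
= 1.037342 − 1 = 3.7342%.

3.7342%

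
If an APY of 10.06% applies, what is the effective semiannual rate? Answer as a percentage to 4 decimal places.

4.9095%

The per-half-year rate i satisfies (1 + i)^2 = 1 + 0.1006.
i = 1.1006^(1/2) − 1 = 0.0490948 = 4.9095%.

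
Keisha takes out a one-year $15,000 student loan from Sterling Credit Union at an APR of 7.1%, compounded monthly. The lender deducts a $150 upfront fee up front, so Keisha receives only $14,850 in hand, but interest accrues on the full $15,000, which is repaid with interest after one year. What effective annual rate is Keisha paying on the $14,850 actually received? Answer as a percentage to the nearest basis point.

Amount owed after one year: 15,000 × (1 + 0.071/12)^12 = 15,000 × 1.073357 = $16,100.35.
Effective rate on net proceeds: 16,100.35 / 14,850 − 1 = 0.084199 = 8.42%.

8.42%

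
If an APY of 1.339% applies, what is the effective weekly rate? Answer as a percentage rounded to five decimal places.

The per-week rate i satisfies (1 + i)^52 = 1 + 0.01339.
i = 1.01339^(1/52) − 1 = 0.0002558 = 0.02558%.

0.02558%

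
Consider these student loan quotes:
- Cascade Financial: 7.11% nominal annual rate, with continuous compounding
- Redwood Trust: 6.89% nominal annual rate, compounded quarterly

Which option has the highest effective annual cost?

Cascade Financial

Cascade Financial: e^0.0711 − 1 = 7.369%
Redwood Trust: (1 + 0.0689/4)^4 − 1 = 7.070%
The highest effective annual rate is Cascade Financial at 7.369%.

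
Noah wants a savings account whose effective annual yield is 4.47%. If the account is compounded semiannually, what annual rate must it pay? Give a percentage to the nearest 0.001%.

(1 + r/2)^2 − 1 = 0.0447, so 1 + r/2 = 1.0447^(1/2).
r/2 = 0.022106, so r = 0.044211 = 4.421%.

4.421%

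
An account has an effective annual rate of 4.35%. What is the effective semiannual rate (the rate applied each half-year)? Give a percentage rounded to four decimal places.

2.1518%

The per-half-year rate i satisfies (1 + i)^2 = 1 + 0.0435.
i = 1.0435^(1/2) − 1 = 0.0215185 = 2.1518%.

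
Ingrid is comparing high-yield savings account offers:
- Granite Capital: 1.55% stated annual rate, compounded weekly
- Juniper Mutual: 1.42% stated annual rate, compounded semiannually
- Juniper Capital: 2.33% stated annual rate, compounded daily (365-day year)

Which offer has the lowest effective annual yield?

Juniper Mutual

Granite Capital: (1 + 0.0155/52)^52 − 1 = 1.562%
Juniper Mutual: (1 + 0.0142/2)^2 − 1 = 1.425%
Juniper Capital: (1 + 0.0233/365)^365 − 1 = 2.357%
The lowest effective annual rate is Juniper Mutual at 1.425%.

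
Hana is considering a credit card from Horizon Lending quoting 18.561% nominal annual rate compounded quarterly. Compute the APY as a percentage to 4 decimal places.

EAR = (1 + 0.18561/4)^4 − 1.
= 1.198933 − 1 = 19.8933%.

19.8933%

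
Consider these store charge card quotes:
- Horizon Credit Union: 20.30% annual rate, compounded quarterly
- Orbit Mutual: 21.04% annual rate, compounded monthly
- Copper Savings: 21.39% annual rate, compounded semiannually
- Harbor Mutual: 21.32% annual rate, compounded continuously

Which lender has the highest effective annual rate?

Horizon Credit Union: (1 + 0.2030/4)^4 − 1 = 21.898%
Orbit Mutual: (1 + 0.2104/12)^12 − 1 = 23.192%
Copper Savings: (1 + 0.2139/2)^2 − 1 = 22.534%
Harbor Mutual: e^0.2132 − 1 = 23.763%
The highest effective annual rate is Harbor Mutual at 23.763%.

Harbor Mutual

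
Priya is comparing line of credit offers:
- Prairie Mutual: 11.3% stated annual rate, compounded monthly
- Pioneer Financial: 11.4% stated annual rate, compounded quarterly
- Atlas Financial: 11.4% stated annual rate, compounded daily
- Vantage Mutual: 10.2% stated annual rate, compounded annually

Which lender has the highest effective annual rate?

Atlas Financial

Prairie Mutual: (1 + 0.113/12)^12 − 1 = 11.904%
Pioneer Financial: (1 + 0.114/4)^4 − 1 = 11.897%
Atlas Financial: (1 + 0.114/365)^365 − 1 = 12.073%
Vantage Mutual: compounded annually, EAR = 10.200%
The highest effective annual rate is Atlas Financial at 12.073%.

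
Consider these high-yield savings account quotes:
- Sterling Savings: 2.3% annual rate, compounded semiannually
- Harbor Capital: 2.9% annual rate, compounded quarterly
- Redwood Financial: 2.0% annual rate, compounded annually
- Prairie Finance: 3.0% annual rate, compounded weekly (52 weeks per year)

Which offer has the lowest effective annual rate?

Redwood Financial

Sterling Savings: (1 + 0.023/2)^2 − 1 = 2.313%
Harbor Capital: (1 + 0.029/4)^4 − 1 = 2.932%
Redwood Financial: compounded annually, EAR = 2.000%
Prairie Finance: (1 + 0.030/52)^52 − 1 = 3.045%
The lowest effective annual rate is Redwood Financial at 2.000%.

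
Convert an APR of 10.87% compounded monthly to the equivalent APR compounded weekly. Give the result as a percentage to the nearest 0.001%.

10.832%

EAR = (1 + 0.1087/12)^12 − 1 = 0.114282.
Solve (1 + r/52)^52 = 1.114282: r/52 = 1.114282^(1/52) − 1 = 0.002083, so r = 0.108323 = 10.832%.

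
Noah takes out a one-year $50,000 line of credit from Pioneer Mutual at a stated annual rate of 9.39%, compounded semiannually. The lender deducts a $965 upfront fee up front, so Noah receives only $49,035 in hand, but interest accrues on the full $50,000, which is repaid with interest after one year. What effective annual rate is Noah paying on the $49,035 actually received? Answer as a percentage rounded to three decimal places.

11.768%

Amount owed after one year: 50,000 × (1 + 0.0939/2)^2 = 50,000 × 1.096104 = $54,805.22.
Effective rate on net proceeds: 54,805.22 / 49,035 − 1 = 0.117675 = 11.768%.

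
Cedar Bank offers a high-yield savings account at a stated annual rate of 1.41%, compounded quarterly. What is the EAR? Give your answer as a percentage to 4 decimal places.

EAR = (1 + 0.0141/4)^4 − 1.
= (1 + 0.003525)^4 − 1 = 1.014175 − 1 = 1.4175%.

1.4175%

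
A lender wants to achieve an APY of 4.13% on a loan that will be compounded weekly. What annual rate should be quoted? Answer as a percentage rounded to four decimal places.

(1 + r/52)^52 − 1 = 0.0413, so 1 + r/52 = 1.0413^(1/52).
r/52 = 0.000779, so r = 0.040486 = 4.0486%.

4.0486%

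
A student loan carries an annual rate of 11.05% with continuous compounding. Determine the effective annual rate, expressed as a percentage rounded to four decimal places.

With continuous compounding, EAR = e^0.1105 − 1.
e^0.1105 = 1.116836, so EAR = 0.116836 = 11.6836%.

11.6836%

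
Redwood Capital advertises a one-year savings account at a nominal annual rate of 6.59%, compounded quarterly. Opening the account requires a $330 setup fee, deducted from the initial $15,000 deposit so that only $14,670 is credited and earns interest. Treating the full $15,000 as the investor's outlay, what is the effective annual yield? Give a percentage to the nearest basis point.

Value after one year: 14,670 × (1 + 0.0659/4)^4 = 14,670 × 1.067547 = $15,660.91.
Effective yield on the $15,000 outlay: 15,660.91 / 15,000 − 1 = 0.044060 = 4.41%.

4.41%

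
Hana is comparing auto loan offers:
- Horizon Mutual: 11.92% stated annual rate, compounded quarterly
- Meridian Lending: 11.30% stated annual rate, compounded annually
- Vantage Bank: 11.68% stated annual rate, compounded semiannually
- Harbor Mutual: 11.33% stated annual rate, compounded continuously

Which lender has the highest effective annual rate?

Horizon Mutual: (1 + 0.1192/4)^4 − 1 = 12.463%
Meridian Lending: compounded annually, EAR = 11.300%
Vantage Bank: (1 + 0.1168/2)^2 − 1 = 12.021%
Harbor Mutual: e^0.1133 − 1 = 11.997%
The highest effective annual rate is Horizon Mutual at 12.463%.

Horizon Mutual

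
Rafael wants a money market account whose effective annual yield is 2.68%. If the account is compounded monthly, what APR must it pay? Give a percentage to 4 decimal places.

2.6476%

(1 + r/12)^12 − 1 = 0.0268, so 1 + r/12 = 1.0268^(1/12).
r/12 = 0.002206, so r = 0.026476 = 2.6476%.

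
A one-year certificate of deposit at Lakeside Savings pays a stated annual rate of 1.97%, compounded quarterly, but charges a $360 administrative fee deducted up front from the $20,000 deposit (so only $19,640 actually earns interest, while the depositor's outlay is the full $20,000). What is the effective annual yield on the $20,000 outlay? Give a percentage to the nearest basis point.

0.15%

Value after one year: 19,640 × (1 + 0.0197/4)^4 = 19,640 × 1.019846 = $20,029.78.
Effective yield on the $20,000 outlay: 20,029.78 / 20,000 − 1 = 0.001489 = 0.15%.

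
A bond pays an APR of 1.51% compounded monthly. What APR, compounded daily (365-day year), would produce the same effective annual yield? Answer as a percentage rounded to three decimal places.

1.509%

EAR = (1 + 0.0151/12)^12 − 1 = 0.015205.
Solve (1 + r/365)^365 = 1.015205: r/365 = 1.015205^(1/365) − 1 = 0.000041, so r = 0.015091 = 1.509%.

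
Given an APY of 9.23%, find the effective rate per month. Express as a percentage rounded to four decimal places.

0.7384%

The per-month rate i satisfies (1 + i)^12 = 1 + 0.0923.
i = 1.0923^(1/12) − 1 = 0.0073843 = 0.7384%.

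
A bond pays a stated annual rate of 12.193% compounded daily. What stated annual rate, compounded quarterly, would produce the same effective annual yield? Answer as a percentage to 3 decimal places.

12.379%

EAR = (1 + 0.12193/365)^365 − 1 = 0.129652.
Solve (1 + r/4)^4 = 1.129652: r/4 = 1.129652^(1/4) − 1 = 0.030947, so r = 0.123786 = 12.379%.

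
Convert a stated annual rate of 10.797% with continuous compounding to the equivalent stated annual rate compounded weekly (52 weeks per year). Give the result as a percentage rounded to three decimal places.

EAR under continuous compounding: e^0.10797 − 1 = 0.114014.
Solve (1 + r/52)^52 = 1.114014: r/52 = 1.114014^(1/52) − 1 = 0.002079, so r = 0.108082 = 10.808%.

10.808%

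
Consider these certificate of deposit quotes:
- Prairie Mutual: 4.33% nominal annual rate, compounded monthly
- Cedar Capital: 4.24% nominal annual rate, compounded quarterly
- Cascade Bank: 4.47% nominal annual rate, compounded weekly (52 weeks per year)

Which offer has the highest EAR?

Cascade Bank

Prairie Mutual: (1 + 0.0433/12)^12 − 1 = 4.417%
Cedar Capital: (1 + 0.0424/4)^4 − 1 = 4.308%
Cascade Bank: (1 + 0.0447/52)^52 − 1 = 4.569%
The highest effective annual rate is Cascade Bank at 4.569%.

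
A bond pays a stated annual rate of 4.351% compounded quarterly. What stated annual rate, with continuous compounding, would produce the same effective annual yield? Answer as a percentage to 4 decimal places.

EAR = (1 + 0.04351/4)^4 − 1 = 0.044225.
Equivalent continuous rate: r = ln(1 + 0.044225) = 0.043275 = 4.3275%.

4.3275%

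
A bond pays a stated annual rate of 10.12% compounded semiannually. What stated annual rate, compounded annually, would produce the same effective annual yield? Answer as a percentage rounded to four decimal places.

EAR = (1 + 0.1012/2)^2 − 1 = 0.103760.
Compounded annually, the equivalent nominal rate is the EAR itself: 10.3760%.

10.3760%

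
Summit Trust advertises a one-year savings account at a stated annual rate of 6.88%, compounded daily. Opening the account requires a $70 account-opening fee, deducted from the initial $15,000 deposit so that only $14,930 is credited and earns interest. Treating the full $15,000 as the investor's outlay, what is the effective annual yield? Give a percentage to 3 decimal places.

Value after one year: 14,930 × (1 + 0.0688/365)^365 = 14,930 × 1.071215 = $15,993.24.
Effective yield on the $15,000 outlay: 15,993.24 / 15,000 − 1 = 0.066216 = 6.622%.

6.622%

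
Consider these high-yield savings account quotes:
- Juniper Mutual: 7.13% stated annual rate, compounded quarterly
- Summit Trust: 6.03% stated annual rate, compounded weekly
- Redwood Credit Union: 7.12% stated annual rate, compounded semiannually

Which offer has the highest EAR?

Juniper Mutual

Juniper Mutual: (1 + 0.0713/4)^4 − 1 = 7.323%
Summit Trust: (1 + 0.0603/52)^52 − 1 = 6.212%
Redwood Credit Union: (1 + 0.0712/2)^2 − 1 = 7.247%
The highest effective annual rate is Juniper Mutual at 7.323%.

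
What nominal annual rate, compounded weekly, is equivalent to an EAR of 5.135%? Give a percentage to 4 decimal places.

5.0099%

(1 + r/52)^52 − 1 = 0.05135, so 1 + r/52 = 1.05135^(1/52).
r/52 = 0.000963, so r = 0.050099 = 5.0099%.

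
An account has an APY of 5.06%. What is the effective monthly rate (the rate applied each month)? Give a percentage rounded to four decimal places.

The per-month rate i satisfies (1 + i)^12 = 1 + 0.0506.
i = 1.0506^(1/12) − 1 = 0.0041219 = 0.4122%.

0.4122%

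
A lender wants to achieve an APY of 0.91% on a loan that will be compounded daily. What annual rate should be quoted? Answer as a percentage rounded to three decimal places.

0.906%

(1 + r/365)^365 − 1 = 0.0091, so 1 + r/365 = 1.0091^(1/365).
r/365 = 0.000025, so r = 0.009059 = 0.906%.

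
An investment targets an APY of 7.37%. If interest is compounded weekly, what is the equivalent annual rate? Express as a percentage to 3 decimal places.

(1 + r/52)^52 − 1 = 0.0737, so 1 + r/52 = 1.0737^(1/52).
r/52 = 0.001368, so r = 0.071159 = 7.116%.

7.116%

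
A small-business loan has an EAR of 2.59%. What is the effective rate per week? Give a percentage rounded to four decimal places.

0.0492%

The per-week rate i satisfies (1 + i)^52 = 1 + 0.0259.
i = 1.0259^(1/52) − 1 = 0.0004919 = 0.0492%.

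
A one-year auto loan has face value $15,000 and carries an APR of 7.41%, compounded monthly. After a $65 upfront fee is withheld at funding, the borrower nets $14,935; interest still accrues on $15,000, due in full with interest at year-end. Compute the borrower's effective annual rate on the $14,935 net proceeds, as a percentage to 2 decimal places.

8.14%

Amount owed after one year: 15,000 × (1 + 0.0741/12)^12 = 15,000 × 1.076669 = $16,150.04.
Effective rate on net proceeds: 16,150.04 / 14,935 − 1 = 0.081355 = 8.14%.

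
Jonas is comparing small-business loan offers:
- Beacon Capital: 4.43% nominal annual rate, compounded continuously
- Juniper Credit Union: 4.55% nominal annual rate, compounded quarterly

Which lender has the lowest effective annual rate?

Beacon Capital

Beacon Capital: e^0.0443 − 1 = 4.530%
Juniper Credit Union: (1 + 0.0455/4)^4 − 1 = 4.628%
The lowest effective annual rate is Beacon Capital at 4.530%.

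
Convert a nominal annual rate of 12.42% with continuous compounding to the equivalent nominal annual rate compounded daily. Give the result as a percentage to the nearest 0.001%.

12.422%

EAR under continuous compounding: e^0.1242 − 1 = 0.132242.
Solve (1 + r/365)^365 = 1.132242: r/365 = 1.132242^(1/365) − 1 = 0.000340, so r = 0.124221 = 12.422%.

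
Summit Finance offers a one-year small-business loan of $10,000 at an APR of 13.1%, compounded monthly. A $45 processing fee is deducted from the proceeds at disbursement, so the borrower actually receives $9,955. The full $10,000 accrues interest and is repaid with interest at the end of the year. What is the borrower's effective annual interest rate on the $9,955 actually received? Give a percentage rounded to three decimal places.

Amount owed after one year: 10,000 × (1 + 0.131/12)^12 = 10,000 × 1.139159 = $11,391.59.
Effective rate on net proceeds: 11,391.59 / 9,955 − 1 = 0.144308 = 14.431%.

14.431%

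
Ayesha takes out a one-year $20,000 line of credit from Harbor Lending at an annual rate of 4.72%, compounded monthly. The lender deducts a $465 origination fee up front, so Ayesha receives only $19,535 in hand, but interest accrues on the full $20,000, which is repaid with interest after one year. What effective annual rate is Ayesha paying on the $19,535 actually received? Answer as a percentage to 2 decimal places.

Amount owed after one year: 20,000 × (1 + 0.0472/12)^12 = 20,000 × 1.048235 = $20,964.69.
Effective rate on net proceeds: 20,964.69 / 19,535 − 1 = 0.073186 = 7.32%.

7.32%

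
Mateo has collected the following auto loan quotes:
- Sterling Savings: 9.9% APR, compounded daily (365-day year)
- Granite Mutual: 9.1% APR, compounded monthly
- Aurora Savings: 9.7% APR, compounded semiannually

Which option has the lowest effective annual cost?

Granite Mutual

Sterling Savings: (1 + 0.099/365)^365 − 1 = 10.405%
Granite Mutual: (1 + 0.091/12)^12 − 1 = 9.489%
Aurora Savings: (1 + 0.097/2)^2 − 1 = 9.935%
The lowest effective annual rate is Granite Mutual at 9.489%.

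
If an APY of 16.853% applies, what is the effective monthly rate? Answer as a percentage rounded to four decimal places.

The per-month rate i satisfies (1 + i)^12 = 1 + 0.16853.
i = 1.16853^(1/12) − 1 = 0.0130635 = 1.3063%.

1.3063%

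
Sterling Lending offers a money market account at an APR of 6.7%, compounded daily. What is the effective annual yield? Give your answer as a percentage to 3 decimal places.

EAR = (1 + 0.067/365)^365 − 1.
= (1 + 0.000184)^365 − 1 = 1.069289 − 1 = 6.929%.

6.929%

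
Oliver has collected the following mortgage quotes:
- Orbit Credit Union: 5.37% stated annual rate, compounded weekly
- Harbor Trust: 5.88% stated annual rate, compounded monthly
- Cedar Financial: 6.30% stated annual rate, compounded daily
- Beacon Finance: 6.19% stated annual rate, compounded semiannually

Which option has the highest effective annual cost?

Cedar Financial

Orbit Credit Union: (1 + 0.0537/52)^52 − 1 = 5.514%
Harbor Trust: (1 + 0.0588/12)^12 − 1 = 6.041%
Cedar Financial: (1 + 0.0630/365)^365 − 1 = 6.502%
Beacon Finance: (1 + 0.0619/2)^2 − 1 = 6.286%
The highest effective annual rate is Cedar Financial at 6.502%.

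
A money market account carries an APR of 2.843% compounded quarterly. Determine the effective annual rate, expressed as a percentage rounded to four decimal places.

EAR = (1 + 0.02843/4)^4 − 1.
= (1 + 0.007108)^4 − 1 = 1.028735 − 1 = 2.8735%.

2.8735%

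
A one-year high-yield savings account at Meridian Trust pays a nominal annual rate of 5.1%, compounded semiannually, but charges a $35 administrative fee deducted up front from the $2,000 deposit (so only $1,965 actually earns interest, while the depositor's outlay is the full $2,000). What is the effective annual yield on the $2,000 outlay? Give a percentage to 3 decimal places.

3.325%

Value after one year: 1,965 × (1 + 0.051/2)^2 = 1,965 × 1.051650 = $2,066.49.
Effective yield on the $2,000 outlay: 2,066.49 / 2,000 − 1 = 0.033246 = 3.325%.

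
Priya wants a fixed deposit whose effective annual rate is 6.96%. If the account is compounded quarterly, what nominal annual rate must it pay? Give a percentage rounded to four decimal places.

6.7854%

(1 + r/4)^4 − 1 = 0.0696, so 1 + r/4 = 1.0696^(1/4).
r/4 = 0.016963, so r = 0.067854 = 6.7854%.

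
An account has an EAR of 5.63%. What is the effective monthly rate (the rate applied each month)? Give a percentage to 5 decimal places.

0.45748%

The per-month rate i satisfies (1 + i)^12 = 1 + 0.0563.
i = 1.0563^(1/12) − 1 = 0.0045748 = 0.45748%.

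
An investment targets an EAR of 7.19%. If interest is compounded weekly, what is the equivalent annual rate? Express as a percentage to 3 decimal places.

6.948%

(1 + r/52)^52 − 1 = 0.0719, so 1 + r/52 = 1.0719^(1/52).
r/52 = 0.001336, so r = 0.069479 = 6.948%.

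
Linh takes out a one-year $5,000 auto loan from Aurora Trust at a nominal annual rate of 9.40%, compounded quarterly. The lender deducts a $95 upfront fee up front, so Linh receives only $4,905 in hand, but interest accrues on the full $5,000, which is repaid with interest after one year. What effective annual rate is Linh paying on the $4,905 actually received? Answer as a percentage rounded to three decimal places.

11.862%

Amount owed after one year: 5,000 × (1 + 0.0940/4)^4 = 5,000 × 1.097366 = $5,486.83.
Effective rate on net proceeds: 5,486.83 / 4,905 − 1 = 0.118619 = 11.862%.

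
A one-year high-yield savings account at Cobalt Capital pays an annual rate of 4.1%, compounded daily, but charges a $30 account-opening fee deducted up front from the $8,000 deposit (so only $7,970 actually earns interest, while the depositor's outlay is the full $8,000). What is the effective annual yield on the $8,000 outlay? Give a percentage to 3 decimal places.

3.794%

Value after one year: 7,970 × (1 + 0.041/365)^365 = 7,970 × 1.041850 = $8,303.54.
Effective yield on the $8,000 outlay: 8,303.54 / 8,000 − 1 = 0.037943 = 3.794%.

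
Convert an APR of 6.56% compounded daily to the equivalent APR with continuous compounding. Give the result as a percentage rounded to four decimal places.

6.5594%

EAR = (1 + 0.0656/365)^365 − 1 = 0.067793.
Equivalent continuous rate: r = ln(1 + 0.067793) = 0.065594 = 6.5594%.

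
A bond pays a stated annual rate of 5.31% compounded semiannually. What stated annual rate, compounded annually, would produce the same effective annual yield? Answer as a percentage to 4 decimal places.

EAR = (1 + 0.0531/2)^2 − 1 = 0.053805.
Compounded annually, the equivalent nominal rate is the EAR itself: 5.3805%.

5.3805%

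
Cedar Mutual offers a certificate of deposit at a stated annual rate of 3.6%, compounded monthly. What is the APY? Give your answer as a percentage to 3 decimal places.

EAR = (1 + 0.036/12)^12 − 1.
= (1 + 0.003000)^12 − 1 = 1.036600 − 1 = 3.660%.

3.660%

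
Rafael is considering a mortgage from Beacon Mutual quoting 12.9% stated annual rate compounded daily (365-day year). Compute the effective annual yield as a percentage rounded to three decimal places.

EAR = (1 + 0.129/365)^365 − 1.
= (1 + 0.000353)^365 − 1 = 1.137664 − 1 = 13.766%.

13.766%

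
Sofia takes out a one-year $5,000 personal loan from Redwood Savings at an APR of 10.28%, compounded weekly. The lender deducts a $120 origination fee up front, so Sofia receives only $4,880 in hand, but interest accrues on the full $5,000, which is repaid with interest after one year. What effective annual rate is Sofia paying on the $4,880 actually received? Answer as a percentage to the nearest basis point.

Amount owed after one year: 5,000 × (1 + 0.1028/52)^52 = 5,000 × 1.108157 = $5,540.79.
Effective rate on net proceeds: 5,540.79 / 4,880 − 1 = 0.135407 = 13.54%.

13.54%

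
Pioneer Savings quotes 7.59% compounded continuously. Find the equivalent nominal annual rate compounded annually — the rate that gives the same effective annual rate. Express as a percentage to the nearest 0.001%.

7.885%

EAR under continuous compounding: e^0.0759 − 1 = 0.078855.
Compounded annually, the equivalent nominal rate is the EAR itself: 7.885%.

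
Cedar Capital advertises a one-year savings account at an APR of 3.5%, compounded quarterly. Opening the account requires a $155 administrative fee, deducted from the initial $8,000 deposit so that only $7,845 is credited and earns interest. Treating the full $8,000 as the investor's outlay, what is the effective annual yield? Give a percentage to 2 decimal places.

Value after one year: 7,845 × (1 + 0.035/4)^4 = 7,845 × 1.035462 = $8,123.20.
Effective yield on the $8,000 outlay: 8,123.20 / 8,000 − 1 = 0.015400 = 1.54%.

1.54%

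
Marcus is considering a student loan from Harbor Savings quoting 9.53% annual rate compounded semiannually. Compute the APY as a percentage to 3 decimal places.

9.757%

EAR = (1 + 0.0953/2)^2 − 1.
= (1 + 0.047650)^2 − 1 = 1.097571 − 1 = 9.757%.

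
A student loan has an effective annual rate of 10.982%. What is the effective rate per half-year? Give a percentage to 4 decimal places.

5.3480%

The per-half-year rate i satisfies (1 + i)^2 = 1 + 0.10982.
i = 1.10982^(1/2) − 1 = 0.0534799 = 5.3480%.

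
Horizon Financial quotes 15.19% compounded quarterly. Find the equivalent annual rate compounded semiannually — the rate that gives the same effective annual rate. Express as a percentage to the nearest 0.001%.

EAR = (1 + 0.1519/4)^4 − 1 = 0.160774.
Solve (1 + r/2)^2 = 1.160774: r/2 = 1.160774^(1/2) − 1 = 0.077392, so r = 0.154784 = 15.478%.

15.478%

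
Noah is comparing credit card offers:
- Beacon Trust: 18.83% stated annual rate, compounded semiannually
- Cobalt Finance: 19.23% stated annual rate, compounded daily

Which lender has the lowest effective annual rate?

Beacon Trust

Beacon Trust: (1 + 0.1883/2)^2 − 1 = 19.716%
Cobalt Finance: (1 + 0.1923/365)^365 − 1 = 21.197%
The lowest effective annual rate is Beacon Trust at 19.716%.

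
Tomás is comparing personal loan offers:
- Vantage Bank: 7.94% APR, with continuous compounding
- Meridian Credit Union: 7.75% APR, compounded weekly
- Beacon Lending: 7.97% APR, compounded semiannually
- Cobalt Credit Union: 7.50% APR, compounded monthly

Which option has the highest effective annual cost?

Vantage Bank

Vantage Bank: e^0.0794 − 1 = 8.264%
Meridian Credit Union: (1 + 0.0775/52)^52 − 1 = 8.052%
Beacon Lending: (1 + 0.0797/2)^2 − 1 = 8.129%
Cobalt Credit Union: (1 + 0.0750/12)^12 − 1 = 7.763%
The highest effective annual rate is Vantage Bank at 8.264%.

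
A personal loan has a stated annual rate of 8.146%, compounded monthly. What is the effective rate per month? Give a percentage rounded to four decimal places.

With a nominal annual rate compounded monthly, the periodic rate is the nominal rate divided by 12.
i = 0.08146 / 12 = 0.0067883 = 0.6788%.

0.6788%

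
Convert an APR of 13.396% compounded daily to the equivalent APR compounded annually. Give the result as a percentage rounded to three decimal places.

EAR = (1 + 0.13396/365)^365 − 1 = 0.143319.
Compounded annually, the equivalent nominal rate is the EAR itself: 14.332%.

14.332%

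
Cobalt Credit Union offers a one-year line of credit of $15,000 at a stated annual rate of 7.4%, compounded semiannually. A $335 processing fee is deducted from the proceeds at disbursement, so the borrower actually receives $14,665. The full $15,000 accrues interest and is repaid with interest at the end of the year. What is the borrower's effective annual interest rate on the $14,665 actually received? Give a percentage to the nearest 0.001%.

Amount owed after one year: 15,000 × (1 + 0.074/2)^2 = 15,000 × 1.075369 = $16,130.53.
Effective rate on net proceeds: 16,130.53 / 14,665 − 1 = 0.099934 = 9.993%.

9.993%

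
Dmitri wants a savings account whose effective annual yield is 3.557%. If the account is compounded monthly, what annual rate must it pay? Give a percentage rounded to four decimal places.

3.5003%

(1 + r/12)^12 − 1 = 0.03557, so 1 + r/12 = 1.03557^(1/12).
r/12 = 0.002917, so r = 0.035003 = 3.5003%.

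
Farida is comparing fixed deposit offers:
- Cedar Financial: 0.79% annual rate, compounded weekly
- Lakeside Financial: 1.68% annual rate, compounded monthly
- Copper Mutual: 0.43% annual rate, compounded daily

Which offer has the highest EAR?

Cedar Financial: (1 + 0.0079/52)^52 − 1 = 0.793%
Lakeside Financial: (1 + 0.0168/12)^12 − 1 = 1.693%
Copper Mutual: (1 + 0.0043/365)^365 − 1 = 0.431%
The highest effective annual rate is Lakeside Financial at 1.693%.

Lakeside Financial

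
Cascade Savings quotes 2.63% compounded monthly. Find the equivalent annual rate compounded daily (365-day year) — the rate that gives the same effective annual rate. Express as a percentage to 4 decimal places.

EAR = (1 + 0.0263/12)^12 − 1 = 0.026619.
Solve (1 + r/365)^365 = 1.026619: r/365 = 1.026619^(1/365) − 1 = 0.000072, so r = 0.026272 = 2.6272%.

2.6272%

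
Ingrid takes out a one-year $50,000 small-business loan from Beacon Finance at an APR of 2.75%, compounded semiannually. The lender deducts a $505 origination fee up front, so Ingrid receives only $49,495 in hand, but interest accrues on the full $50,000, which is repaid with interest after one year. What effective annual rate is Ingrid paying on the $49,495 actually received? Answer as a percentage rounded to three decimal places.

Amount owed after one year: 50,000 × (1 + 0.0275/2)^2 = 50,000 × 1.027689 = $51,384.45.
Effective rate on net proceeds: 51,384.45 / 49,495 − 1 = 0.038175 = 3.817%.

3.817%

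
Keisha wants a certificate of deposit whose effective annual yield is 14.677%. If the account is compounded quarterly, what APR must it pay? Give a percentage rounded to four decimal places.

13.9321%

(1 + r/4)^4 − 1 = 0.14677, so 1 + r/4 = 1.14677^(1/4).
r/4 = 0.034830, so r = 0.139321 = 13.9321%.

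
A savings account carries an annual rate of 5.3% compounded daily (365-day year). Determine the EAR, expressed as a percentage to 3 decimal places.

EAR = (1 + 0.053/365)^365 − 1.
= (1 + 0.000145)^365 − 1 = 1.054426 − 1 = 5.443%.

5.443%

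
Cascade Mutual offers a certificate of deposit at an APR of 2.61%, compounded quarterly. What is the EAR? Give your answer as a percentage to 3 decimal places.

EAR = (1 + 0.0261/4)^4 − 1.
= (1 + 0.006525)^4 − 1 = 1.026357 − 1 = 2.636%.

2.636%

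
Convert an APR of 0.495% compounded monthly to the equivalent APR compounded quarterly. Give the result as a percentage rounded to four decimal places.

EAR = (1 + 0.00495/12)^12 − 1 = 0.004961.
Solve (1 + r/4)^4 = 1.004961: r/4 = 1.004961^(1/4) − 1 = 0.001238, so r = 0.004952 = 0.4952%.

0.4952%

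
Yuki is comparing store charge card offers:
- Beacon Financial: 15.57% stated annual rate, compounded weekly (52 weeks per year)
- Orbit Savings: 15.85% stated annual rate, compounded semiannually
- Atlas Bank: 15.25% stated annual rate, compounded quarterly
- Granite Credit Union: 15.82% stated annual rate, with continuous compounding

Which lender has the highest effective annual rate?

Granite Credit Union

Beacon Financial: (1 + 0.1557/52)^52 − 1 = 16.820%
Orbit Savings: (1 + 0.1585/2)^2 − 1 = 16.478%
Atlas Bank: (1 + 0.1525/4)^4 − 1 = 16.144%
Granite Credit Union: e^0.1582 − 1 = 17.140%
The highest effective annual rate is Granite Credit Union at 17.140%.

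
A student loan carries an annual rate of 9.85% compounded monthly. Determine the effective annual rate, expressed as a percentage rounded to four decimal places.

EAR = (1 + 0.0985/12)^12 − 1.
= 1.103071 − 1 = 10.3071%.

10.3071%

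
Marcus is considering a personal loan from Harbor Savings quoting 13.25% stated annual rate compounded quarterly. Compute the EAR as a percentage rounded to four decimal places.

13.9230%

EAR = (1 + 0.1325/4)^4 − 1.
= (1 + 0.033125)^4 − 1 = 1.139230 − 1 = 13.9230%.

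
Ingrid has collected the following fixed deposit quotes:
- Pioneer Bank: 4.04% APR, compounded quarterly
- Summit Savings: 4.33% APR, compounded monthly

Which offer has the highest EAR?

Pioneer Bank: (1 + 0.0404/4)^4 − 1 = 4.102%
Summit Savings: (1 + 0.0433/12)^12 − 1 = 4.417%
The highest effective annual rate is Summit Savings at 4.417%.

Summit Savings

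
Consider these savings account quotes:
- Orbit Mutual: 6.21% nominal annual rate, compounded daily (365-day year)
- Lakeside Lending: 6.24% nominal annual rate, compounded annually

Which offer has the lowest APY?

Lakeside Lending

Orbit Mutual: (1 + 0.0621/365)^365 − 1 = 6.406%
Lakeside Lending: compounded annually, EAR = 6.240%
The lowest effective annual rate is Lakeside Lending at 6.240%.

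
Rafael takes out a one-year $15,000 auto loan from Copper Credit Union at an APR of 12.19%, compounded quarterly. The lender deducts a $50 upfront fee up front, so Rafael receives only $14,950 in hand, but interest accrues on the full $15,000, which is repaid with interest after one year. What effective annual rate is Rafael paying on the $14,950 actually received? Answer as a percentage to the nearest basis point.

Amount owed after one year: 15,000 × (1 + 0.1219/4)^4 = 15,000 × 1.127586 = $16,913.80.
Effective rate on net proceeds: 16,913.80 / 14,950 − 1 = 0.131358 = 13.14%.

13.14%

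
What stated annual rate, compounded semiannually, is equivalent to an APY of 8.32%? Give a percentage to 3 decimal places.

(1 + r/2)^2 − 1 = 0.0832, so 1 + r/2 = 1.0832^(1/2).
r/2 = 0.040769, so r = 0.081538 = 8.154%.

8.154%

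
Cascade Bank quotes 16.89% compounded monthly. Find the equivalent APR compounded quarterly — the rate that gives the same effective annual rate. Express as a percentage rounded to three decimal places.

EAR = (1 + 0.1689/12)^12 − 1 = 0.182608.
Solve (1 + r/4)^4 = 1.182608: r/4 = 1.182608^(1/4) − 1 = 0.042822, so r = 0.171288 = 17.129%.

17.129%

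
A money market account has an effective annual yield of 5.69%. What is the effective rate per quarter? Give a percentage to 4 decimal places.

The per-quarter rate i satisfies (1 + i)^4 = 1 + 0.0569.
i = 1.0569^(1/4) − 1 = 0.0139312 = 1.3931%.

1.3931%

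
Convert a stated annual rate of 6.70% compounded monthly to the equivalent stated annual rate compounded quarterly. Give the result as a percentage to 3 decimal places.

EAR = (1 + 0.0670/12)^12 − 1 = 0.069096.
Solve (1 + r/4)^4 = 1.069096: r/4 = 1.069096^(1/4) − 1 = 0.016844, so r = 0.067375 = 6.737%.

6.737%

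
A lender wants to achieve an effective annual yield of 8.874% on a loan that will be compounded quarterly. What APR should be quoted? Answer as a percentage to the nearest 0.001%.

8.593%

(1 + r/4)^4 − 1 = 0.08874, so 1 + r/4 = 1.08874^(1/4).
r/4 = 0.021483, so r = 0.085931 = 8.593%.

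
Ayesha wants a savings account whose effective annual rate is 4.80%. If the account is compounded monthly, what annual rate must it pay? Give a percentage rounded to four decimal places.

4.6975%

(1 + r/12)^12 − 1 = 0.0480, so 1 + r/12 = 1.0480^(1/12).
r/12 = 0.003915, so r = 0.046975 = 4.6975%.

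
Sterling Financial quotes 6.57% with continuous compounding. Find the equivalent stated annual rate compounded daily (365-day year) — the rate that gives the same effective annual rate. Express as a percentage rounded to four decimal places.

6.5706%

EAR under continuous compounding: e^0.0657 − 1 = 0.067906.
Solve (1 + r/365)^365 = 1.067906: r/365 = 1.067906^(1/365) − 1 = 0.000180, so r = 0.065706 = 6.5706%.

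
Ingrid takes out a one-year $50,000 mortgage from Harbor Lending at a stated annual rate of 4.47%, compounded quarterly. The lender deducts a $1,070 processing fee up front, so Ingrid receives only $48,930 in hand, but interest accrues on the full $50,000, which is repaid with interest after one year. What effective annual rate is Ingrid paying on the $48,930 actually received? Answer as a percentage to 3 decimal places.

6.832%

Amount owed after one year: 50,000 × (1 + 0.0447/4)^4 = 50,000 × 1.045455 = $52,272.74.
Effective rate on net proceeds: 52,272.74 / 48,930 − 1 = 0.068317 = 6.832%.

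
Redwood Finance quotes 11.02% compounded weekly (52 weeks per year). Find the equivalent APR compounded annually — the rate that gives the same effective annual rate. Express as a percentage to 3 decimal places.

EAR = (1 + 0.1102/52)^52 − 1 = 0.116371.
Compounded annually, the equivalent nominal rate is the EAR itself: 11.637%.

11.637%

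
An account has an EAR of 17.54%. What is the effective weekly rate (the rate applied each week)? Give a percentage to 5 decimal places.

0.31127%

The per-week rate i satisfies (1 + i)^52 = 1 + 0.1754.
i = 1.1754^(1/52) − 1 = 0.0031127 = 0.31127%.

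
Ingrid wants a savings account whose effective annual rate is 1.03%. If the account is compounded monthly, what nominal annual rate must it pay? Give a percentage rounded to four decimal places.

(1 + r/12)^12 − 1 = 0.0103, so 1 + r/12 = 1.0103^(1/12).
r/12 = 0.000854, so r = 0.010252 = 1.0252%.

1.0252%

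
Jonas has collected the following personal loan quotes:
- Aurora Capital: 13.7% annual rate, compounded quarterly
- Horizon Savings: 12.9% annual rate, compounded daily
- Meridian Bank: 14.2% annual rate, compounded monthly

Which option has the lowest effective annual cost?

Aurora Capital: (1 + 0.137/4)^4 − 1 = 14.420%
Horizon Savings: (1 + 0.129/365)^365 − 1 = 13.766%
Meridian Bank: (1 + 0.142/12)^12 − 1 = 15.162%
The lowest effective annual rate is Horizon Savings at 13.766%.

Horizon Savings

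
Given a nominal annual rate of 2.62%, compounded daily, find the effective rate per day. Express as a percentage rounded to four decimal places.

0.0072%

With a nominal annual rate compounded daily, the periodic rate is the nominal rate divided by 365.
i = 0.0262 / 365 = 0.0000718 = 0.0072%.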